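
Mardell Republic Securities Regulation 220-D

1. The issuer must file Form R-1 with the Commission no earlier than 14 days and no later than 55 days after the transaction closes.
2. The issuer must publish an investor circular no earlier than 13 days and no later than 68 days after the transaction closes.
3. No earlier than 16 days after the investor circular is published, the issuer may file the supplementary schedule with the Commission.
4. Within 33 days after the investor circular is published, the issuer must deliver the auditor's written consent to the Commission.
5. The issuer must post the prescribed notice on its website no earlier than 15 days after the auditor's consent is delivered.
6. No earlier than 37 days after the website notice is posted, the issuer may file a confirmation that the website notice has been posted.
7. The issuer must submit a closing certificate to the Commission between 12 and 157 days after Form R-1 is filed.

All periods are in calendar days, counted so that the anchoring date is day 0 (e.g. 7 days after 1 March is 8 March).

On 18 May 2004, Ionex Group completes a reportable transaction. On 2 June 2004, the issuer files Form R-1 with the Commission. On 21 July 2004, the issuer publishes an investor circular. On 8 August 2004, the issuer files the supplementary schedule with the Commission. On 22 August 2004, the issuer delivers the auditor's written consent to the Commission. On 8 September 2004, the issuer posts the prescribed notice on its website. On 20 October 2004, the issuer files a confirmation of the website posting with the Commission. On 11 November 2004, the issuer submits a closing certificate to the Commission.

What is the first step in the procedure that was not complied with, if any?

Step 7

Step 1: the window is 14–55 days after 18 May 2004 (when the transaction closes), so 1 June 2004 through 12 July 2004; 2 June 2004 falls inside that range.
Step 2: the window is 13–68 days after 18 May 2004 (when the transaction closes), so 31 May 2004 through 25 July 2004; done 21 July 2004, which is between those dates.
Step 3: the earliest permitted date is 16 days after 21 July 2004 (when the investor circular is published), i.e. 6 August 2004; done 8 August 2004 — permitted.
Step 4: 33 days after 21 July 2004 (when the investor circular is published) is 23 August 2004; 22 August 2004 is within that limit.
Step 5: the earliest permitted date is 15 days after 22 August 2004 (when the auditor's consent is delivered), i.e. 6 September 2004; 8 September 2004 is on or after that date.
Step 6: the earliest permitted date is 37 days after 8 September 2004 (when the website notice is posted), i.e. 15 October 2004; done 20 October 2004 — permitted.
Step 7: the window is 12–157 days after 2 June 2004 (when Form R-1 is filed), so 14 June 2004 through 6 November 2004; done 11 November 2004 — 5 days after the window closed.
The analysis stops there.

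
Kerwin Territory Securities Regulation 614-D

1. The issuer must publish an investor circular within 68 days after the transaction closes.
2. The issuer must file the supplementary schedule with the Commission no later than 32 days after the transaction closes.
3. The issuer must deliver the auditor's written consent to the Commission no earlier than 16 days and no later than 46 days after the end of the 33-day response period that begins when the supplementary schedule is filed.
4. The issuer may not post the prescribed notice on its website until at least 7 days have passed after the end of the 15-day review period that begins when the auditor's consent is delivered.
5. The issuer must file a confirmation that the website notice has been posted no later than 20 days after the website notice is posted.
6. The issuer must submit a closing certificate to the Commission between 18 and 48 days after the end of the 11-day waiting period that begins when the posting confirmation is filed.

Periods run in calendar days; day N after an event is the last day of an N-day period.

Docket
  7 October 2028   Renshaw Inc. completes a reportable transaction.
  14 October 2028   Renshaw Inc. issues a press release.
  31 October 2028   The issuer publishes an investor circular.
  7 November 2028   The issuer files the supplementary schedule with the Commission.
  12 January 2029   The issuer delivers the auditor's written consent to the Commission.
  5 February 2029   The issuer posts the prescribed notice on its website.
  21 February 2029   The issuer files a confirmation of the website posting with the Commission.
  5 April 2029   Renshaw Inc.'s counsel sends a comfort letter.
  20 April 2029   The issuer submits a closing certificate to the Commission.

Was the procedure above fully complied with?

Step 1: 68 days after 7 October 2028 (when the transaction closes) is 14 December 2028; completed 31 October 2028, before the deadline.
Step 2: 32 days after 7 October 2028 (when the transaction closes) is 8 November 2028; completed 7 November 2028, before the deadline.
Step 3: the window is 16–46 days after 10 December 2028 (end of the 33-day response period, which began when the supplementary schedule is filed on 7 November 2028), so 26 December 2028 through 25 January 2029; done 12 January 2029, which is between those dates.
Step 4: the earliest permitted date is 7 days after 27 January 2029 (end of the 15-day review period, which began when the auditor's consent is delivered on 12 January 2029), i.e. 3 February 2029; 5 February 2029 is on or after that date.
Step 5: 20 days after 5 February 2029 (when the website notice is posted) is 25 February 2029; completed 21 February 2029, before the deadline.
Step 6: the window is 18–48 days after 4 March 2029 (end of the 11-day waiting period, which began when the posting confirmation is filed on 21 February 2029), so 22 March 2029 through 21 April 2029; done 20 April 2029 — within the window.

Yes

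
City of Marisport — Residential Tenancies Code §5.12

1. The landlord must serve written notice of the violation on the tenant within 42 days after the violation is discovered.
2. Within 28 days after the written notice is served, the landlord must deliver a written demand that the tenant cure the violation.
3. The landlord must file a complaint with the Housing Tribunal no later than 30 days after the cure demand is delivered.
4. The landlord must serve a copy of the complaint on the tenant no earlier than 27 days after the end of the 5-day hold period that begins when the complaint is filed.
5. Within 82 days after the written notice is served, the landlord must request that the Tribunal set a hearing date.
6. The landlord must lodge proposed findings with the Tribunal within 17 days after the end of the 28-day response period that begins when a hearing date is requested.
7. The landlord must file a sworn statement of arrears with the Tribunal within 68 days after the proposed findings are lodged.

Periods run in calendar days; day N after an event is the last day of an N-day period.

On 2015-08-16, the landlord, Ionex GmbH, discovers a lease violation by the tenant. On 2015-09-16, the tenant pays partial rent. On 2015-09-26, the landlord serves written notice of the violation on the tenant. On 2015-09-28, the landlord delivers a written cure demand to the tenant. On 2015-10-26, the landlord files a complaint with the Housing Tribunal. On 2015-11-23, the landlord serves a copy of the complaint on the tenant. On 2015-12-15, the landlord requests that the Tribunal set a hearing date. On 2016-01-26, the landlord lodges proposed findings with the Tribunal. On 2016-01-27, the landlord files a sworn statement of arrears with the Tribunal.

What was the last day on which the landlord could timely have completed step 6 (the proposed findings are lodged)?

A hearing date is requested on 2015-12-15; the 28-day response period therefore ends 2016-01-12, and step 6 runs from that date. 17 days after 2016-01-12 is 2016-01-29.

2016-01-29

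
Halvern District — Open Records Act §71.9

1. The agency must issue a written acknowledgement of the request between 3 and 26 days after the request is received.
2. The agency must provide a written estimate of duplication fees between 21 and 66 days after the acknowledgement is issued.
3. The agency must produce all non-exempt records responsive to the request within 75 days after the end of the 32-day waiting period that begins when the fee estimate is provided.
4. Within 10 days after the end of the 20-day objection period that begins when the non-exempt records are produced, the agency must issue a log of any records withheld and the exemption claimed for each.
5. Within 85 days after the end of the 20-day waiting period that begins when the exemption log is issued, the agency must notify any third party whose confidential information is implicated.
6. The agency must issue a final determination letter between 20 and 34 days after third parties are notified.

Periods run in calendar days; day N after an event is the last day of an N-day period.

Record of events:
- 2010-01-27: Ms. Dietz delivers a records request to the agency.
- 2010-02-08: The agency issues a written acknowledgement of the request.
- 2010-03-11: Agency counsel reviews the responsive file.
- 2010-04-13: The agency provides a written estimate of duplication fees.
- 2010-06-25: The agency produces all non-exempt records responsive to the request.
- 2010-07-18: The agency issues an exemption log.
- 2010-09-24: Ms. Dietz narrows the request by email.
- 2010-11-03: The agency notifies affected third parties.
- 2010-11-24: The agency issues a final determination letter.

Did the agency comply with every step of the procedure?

(1) the permitted window runs from 2010-01-27 + 3 = 2010-01-30 to 2010-01-27 + 26 = 2010-02-22; done 2010-02-08, which is between those dates.
(2) the permitted window runs from 2010-02-08 + 21 = 2010-03-01 to 2010-02-08 + 66 = 2010-04-15; 2010-04-13 falls inside that range.
(3) due by 2010-05-15 + 75 days = 2010-07-29; 2010-06-25 is within that limit.
(4) due by 2010-07-15 + 10 days = 2010-07-25; done 2010-07-18 — timely.
(5) due by 2010-08-07 + 85 days = 2010-10-31; 2010-11-03 misses that deadline by 3 days.

No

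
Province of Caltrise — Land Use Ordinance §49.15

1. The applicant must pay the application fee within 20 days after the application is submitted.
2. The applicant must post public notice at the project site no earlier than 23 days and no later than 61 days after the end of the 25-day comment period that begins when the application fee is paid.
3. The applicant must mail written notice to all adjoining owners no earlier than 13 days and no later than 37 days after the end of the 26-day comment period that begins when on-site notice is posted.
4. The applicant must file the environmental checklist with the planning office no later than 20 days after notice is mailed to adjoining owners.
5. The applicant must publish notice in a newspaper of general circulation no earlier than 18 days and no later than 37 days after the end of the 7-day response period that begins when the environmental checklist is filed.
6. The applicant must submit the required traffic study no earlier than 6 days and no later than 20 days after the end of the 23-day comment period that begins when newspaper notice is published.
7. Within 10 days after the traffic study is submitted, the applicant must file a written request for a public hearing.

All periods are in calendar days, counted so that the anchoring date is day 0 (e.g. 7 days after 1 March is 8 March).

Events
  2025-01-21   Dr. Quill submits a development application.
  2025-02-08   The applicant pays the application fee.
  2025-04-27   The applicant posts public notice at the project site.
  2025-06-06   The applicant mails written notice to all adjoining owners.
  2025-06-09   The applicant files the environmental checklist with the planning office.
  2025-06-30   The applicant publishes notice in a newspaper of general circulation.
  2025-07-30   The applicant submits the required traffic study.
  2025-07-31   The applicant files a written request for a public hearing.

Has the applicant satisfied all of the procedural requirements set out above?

Step 1 — counting 20 days from 2025-01-21 (when the application is submitted) gives a deadline of 2025-02-10; completed 2025-02-08, before the deadline.
Step 2 — 23 and 61 days from 2025-03-05 (end of the 25-day comment period, which began when the application fee is paid on 2025-02-08) are 2025-03-28 and 2025-05-05 respectively; done 2025-04-27 — within the window.
Step 3 — 13 and 37 days from 2025-05-23 (end of the 26-day comment period, which began when on-site notice is posted on 2025-04-27) are 2025-06-05 and 2025-06-29 respectively; done 2025-06-06, which is between those dates.
Step 4 — counting 20 days from 2025-06-06 (when notice is mailed to adjoining owners) gives a deadline of 2025-06-26; 2025-06-09 is within that limit.
Step 5 — 18 and 37 days from 2025-06-16 (end of the 7-day response period, which began when the environmental checklist is filed on 2025-06-09) are 2025-07-04 and 2025-07-23 respectively; 2025-06-30 is 4 days too early.

No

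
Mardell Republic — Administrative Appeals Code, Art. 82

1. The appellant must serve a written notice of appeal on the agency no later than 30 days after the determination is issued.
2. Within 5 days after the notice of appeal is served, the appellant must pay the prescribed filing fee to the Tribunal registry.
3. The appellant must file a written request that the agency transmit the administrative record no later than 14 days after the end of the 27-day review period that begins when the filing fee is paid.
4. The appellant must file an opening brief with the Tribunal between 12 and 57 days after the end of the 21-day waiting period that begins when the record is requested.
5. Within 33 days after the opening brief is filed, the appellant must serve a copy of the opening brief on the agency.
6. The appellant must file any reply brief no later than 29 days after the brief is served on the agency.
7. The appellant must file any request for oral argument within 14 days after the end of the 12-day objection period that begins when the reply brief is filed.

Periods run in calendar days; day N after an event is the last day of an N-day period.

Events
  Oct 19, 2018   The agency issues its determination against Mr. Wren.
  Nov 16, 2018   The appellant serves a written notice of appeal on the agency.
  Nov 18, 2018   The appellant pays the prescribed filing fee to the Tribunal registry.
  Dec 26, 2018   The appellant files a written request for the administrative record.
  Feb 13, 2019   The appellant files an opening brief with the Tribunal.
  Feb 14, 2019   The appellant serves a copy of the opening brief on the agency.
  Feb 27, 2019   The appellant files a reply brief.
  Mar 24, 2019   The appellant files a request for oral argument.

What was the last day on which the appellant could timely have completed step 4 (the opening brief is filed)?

The record is requested on Dec 26, 2018; the 21-day waiting period therefore ends Jan 16, 2019, and step 4 runs from that date. The window is 12–57 days after Jan 16, 2019; it closes on Mar 14, 2019.

Mar 14, 2019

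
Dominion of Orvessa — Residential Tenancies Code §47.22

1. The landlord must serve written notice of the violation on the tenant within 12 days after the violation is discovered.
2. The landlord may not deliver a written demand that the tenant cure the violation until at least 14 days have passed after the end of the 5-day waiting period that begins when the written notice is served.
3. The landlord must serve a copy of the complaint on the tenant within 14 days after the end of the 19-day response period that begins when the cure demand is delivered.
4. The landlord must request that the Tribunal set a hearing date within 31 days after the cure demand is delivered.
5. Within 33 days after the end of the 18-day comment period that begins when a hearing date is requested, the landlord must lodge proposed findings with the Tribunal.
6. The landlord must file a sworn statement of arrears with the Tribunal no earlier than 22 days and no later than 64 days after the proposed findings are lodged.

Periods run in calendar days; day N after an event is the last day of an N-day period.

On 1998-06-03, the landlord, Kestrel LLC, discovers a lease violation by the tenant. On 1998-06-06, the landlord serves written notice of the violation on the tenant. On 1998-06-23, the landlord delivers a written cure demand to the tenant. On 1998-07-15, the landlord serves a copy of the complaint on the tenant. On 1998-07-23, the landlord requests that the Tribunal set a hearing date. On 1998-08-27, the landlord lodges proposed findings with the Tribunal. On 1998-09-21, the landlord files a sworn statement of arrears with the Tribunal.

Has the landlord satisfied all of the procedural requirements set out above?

No

Step 1 — counting 12 days from 1998-06-03 (when the violation is discovered) gives a deadline of 1998-06-15; done 1998-06-06 — timely.
Step 2 — must wait 14 days from 1998-06-11 (end of the 5-day waiting period, which began when the written notice is served on 1998-06-06), so not before 1998-06-25; 1998-06-23 is 2 days before the earliest permitted date.
The procedure was therefore not followed at step 2.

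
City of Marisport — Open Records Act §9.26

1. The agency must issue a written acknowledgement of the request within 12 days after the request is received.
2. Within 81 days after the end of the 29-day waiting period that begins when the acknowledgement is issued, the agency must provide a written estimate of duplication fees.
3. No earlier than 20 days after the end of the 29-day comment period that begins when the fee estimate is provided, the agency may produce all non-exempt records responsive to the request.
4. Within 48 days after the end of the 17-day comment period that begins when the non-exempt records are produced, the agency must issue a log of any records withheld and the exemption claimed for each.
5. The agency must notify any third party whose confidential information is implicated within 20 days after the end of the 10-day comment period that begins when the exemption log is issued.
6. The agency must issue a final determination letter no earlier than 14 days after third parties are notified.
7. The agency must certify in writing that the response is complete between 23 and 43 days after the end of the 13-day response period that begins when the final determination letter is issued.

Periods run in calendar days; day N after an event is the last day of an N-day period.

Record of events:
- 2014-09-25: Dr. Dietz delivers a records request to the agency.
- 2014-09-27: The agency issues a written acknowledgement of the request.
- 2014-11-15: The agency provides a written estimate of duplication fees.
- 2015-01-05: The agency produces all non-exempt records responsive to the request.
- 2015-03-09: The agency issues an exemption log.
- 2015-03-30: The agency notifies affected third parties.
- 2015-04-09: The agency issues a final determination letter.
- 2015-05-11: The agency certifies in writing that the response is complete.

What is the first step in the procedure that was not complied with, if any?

(1) due by 2014-09-25 + 12 days = 2014-10-07; completed 2014-09-27, before the deadline.
(2) due by 2014-10-26 + 81 days = 2015-01-15; 2014-11-15 is within that limit.
(3) permitted from 2014-12-14 + 20 days = 2015-01-03 onward; done 2015-01-05, after the minimum wait.
(4) due by 2015-01-22 + 48 days = 2015-03-11; completed 2015-03-09, before the deadline.
(5) due by 2015-03-19 + 20 days = 2015-04-08; done 2015-03-30 — timely.
(6) permitted from 2015-03-30 + 14 days = 2015-04-13 onward; 2015-04-09 is 4 days before the earliest permitted date.
The procedure was therefore not followed at step 6.

Step 6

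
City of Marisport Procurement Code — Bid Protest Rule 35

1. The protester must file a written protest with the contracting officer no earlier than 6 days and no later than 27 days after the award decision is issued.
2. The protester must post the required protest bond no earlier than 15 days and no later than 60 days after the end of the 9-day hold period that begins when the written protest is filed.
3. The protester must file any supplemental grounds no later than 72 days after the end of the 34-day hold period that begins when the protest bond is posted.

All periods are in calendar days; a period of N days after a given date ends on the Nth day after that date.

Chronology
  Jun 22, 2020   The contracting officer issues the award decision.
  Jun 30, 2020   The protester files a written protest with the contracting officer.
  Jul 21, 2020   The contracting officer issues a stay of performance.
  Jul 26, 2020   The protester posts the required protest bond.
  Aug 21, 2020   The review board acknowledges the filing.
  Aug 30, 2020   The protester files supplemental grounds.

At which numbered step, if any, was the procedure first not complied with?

None — every step was satisfied

Step 1: the window is 6–27 days after Jun 22, 2020 (when the award decision is issued), so Jun 28, 2020 through Jul 19, 2020; Jun 30, 2020 falls inside that range.
Step 2: the window is 15–60 days after Jul 9, 2020 (end of the 9-day hold period, which began when the written protest is filed on Jun 30, 2020), so Jul 24, 2020 through Sep 7, 2020; done Jul 26, 2020 — within the window.
Step 3: 72 days after Aug 29, 2020 (end of the 34-day hold period, which began when the protest bond is posted on Jul 26, 2020) is Nov 9, 2020; completed Aug 30, 2020, before the deadline.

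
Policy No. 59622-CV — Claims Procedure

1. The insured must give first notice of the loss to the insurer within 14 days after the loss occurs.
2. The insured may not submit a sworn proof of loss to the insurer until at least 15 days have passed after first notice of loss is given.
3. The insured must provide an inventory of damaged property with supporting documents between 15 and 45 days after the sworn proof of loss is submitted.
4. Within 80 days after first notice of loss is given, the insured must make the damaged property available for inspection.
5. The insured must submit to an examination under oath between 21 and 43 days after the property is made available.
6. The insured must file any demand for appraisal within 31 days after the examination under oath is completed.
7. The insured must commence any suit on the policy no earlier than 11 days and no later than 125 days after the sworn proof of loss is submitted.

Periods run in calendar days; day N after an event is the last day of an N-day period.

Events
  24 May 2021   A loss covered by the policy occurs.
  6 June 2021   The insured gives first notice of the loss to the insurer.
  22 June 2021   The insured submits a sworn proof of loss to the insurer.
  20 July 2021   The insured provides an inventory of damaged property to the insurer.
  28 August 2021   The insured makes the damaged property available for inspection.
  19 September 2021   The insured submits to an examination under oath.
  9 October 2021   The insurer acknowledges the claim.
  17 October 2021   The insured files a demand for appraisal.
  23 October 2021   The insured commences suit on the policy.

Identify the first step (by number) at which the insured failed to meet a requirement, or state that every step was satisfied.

Step 1: 14 days after 24 May 2021 (when the loss occurs) is 7 June 2021; 6 June 2021 is within that limit.
Step 2: the earliest permitted date is 15 days after 6 June 2021 (when first notice of loss is given), i.e. 21 June 2021; 22 June 2021 is on or after that date.
Step 3: the window is 15–45 days after 22 June 2021 (when the sworn proof of loss is submitted), so 7 July 2021 through 6 August 2021; 20 July 2021 falls inside that range.
Step 4: 80 days after 6 June 2021 (when first notice of loss is given) is 25 August 2021; 28 August 2021 misses that deadline by 3 days.
That is the first point of non-compliance.

Step 4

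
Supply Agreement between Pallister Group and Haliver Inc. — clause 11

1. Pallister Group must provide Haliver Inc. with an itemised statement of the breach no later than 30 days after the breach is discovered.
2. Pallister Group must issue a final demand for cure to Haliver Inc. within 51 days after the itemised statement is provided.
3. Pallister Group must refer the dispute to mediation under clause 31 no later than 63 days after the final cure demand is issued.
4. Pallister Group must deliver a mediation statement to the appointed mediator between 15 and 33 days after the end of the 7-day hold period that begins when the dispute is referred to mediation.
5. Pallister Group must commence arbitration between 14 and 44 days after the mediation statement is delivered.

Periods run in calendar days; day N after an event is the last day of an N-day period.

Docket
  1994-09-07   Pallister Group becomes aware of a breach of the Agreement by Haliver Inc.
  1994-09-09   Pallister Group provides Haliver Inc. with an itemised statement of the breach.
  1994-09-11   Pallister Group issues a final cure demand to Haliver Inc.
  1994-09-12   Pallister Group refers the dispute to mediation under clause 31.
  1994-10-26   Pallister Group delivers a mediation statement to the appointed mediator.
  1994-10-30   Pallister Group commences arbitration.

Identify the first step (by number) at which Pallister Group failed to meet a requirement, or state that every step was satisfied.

(1) due by 1994-09-07 + 30 days = 1994-10-07; done 1994-09-09 — timely.
(2) due by 1994-09-09 + 51 days = 1994-10-30; completed 1994-09-11, before the deadline.
(3) due by 1994-09-11 + 63 days = 1994-11-13; 1994-09-12 is within that limit.
(4) the permitted window runs from 1994-09-19 + 15 = 1994-10-04 to 1994-09-19 + 33 = 1994-10-22; 1994-10-26 is 4 days past the end of the window.

Step 4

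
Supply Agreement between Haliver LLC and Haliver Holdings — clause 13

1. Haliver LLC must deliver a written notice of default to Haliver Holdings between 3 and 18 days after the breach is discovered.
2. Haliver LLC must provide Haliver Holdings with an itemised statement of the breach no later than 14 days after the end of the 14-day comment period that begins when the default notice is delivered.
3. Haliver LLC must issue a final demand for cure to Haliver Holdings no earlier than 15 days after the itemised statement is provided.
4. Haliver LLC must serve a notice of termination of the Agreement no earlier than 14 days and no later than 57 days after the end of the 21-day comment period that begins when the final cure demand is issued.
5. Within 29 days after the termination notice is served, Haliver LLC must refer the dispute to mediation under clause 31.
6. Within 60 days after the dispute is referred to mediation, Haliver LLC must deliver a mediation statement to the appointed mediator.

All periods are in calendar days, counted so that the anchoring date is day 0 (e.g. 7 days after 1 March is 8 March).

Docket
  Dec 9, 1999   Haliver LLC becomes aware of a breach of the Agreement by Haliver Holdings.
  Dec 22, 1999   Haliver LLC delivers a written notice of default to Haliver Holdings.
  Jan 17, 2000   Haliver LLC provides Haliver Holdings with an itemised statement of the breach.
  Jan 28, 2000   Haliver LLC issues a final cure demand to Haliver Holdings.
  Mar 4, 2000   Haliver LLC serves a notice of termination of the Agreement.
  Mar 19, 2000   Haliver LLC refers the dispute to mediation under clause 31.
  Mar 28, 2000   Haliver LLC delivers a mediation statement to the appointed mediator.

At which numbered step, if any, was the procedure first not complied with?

Step 1: the window is 3–18 days after Dec 9, 1999 (when the breach is discovered), so Dec 12, 1999 through Dec 27, 1999; done Dec 22, 1999 — within the window.
Step 2: 14 days after Jan 5, 2000 (end of the 14-day comment period, which began when the default notice is delivered on Dec 22, 1999) is Jan 19, 2000; Jan 17, 2000 is within that limit.
Step 3: the earliest permitted date is 15 days after Jan 17, 2000 (when the itemised statement is provided), i.e. Feb 1, 2000; done Jan 28, 2000 — 4 days too early.

Step 3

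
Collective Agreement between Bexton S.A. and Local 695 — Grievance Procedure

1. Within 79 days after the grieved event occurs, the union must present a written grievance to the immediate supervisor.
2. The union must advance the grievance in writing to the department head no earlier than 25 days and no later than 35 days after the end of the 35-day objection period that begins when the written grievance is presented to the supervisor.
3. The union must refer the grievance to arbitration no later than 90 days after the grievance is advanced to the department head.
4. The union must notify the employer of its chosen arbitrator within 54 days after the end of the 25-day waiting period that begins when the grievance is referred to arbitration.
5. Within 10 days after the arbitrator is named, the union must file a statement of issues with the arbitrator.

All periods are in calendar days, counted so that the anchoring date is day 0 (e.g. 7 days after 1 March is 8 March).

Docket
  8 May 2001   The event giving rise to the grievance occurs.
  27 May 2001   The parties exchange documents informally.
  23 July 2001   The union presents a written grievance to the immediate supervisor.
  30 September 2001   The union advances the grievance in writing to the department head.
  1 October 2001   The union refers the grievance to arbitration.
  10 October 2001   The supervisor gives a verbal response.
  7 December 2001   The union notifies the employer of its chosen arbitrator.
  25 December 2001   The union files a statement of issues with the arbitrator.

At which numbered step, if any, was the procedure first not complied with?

(1) due by 8 May 2001 + 79 days = 26 July 2001; done 23 July 2001 — timely.
(2) the permitted window runs from 27 August 2001 + 25 = 21 September 2001 to 27 August 2001 + 35 = 1 October 2001; done 30 September 2001, which is between those dates.
(3) due by 30 September 2001 + 90 days = 29 December 2001; done 1 October 2001 — timely.
(4) due by 26 October 2001 + 54 days = 19 December 2001; done 7 December 2001 — timely.
(5) due by 7 December 2001 + 10 days = 17 December 2001; done 25 December 2001 — 8 days late.

Step 5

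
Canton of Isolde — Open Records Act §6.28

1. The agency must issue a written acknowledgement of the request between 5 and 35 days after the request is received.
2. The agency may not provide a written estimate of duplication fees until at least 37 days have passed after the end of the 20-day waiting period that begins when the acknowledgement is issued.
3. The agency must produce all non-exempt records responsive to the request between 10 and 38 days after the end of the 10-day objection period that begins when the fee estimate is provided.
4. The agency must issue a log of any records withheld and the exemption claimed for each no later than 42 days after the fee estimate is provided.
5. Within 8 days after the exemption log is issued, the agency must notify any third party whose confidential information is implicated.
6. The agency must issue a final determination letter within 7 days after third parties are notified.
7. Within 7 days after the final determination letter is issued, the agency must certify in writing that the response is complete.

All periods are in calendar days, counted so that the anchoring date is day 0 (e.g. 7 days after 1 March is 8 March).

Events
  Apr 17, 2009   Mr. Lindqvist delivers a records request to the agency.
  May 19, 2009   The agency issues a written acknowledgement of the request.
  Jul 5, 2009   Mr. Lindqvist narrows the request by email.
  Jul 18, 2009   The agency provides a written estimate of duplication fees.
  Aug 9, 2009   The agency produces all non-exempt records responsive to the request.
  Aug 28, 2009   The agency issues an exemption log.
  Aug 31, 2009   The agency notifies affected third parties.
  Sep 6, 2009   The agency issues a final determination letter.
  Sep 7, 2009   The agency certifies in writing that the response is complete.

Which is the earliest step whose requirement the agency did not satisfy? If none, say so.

Step 1: the window is 5–35 days after Apr 17, 2009 (when the request is received), so Apr 22, 2009 through May 22, 2009; done May 19, 2009 — within the window.
Step 2: the earliest permitted date is 37 days after Jun 8, 2009 (end of the 20-day waiting period, which began when the acknowledgement is issued on May 19, 2009), i.e. Jul 15, 2009; done Jul 18, 2009, after the minimum wait.
Step 3: the window is 10–38 days after Jul 28, 2009 (end of the 10-day objection period, which began when the fee estimate is provided on Jul 18, 2009), so Aug 7, 2009 through Sep 4, 2009; done Aug 9, 2009 — within the window.
Step 4: 42 days after Jul 18, 2009 (when the fee estimate is provided) is Aug 29, 2009; done Aug 28, 2009 — timely.
Step 5: 8 days after Aug 28, 2009 (when the exemption log is issued) is Sep 5, 2009; done Aug 31, 2009 — timely.
Step 6: 7 days after Aug 31, 2009 (when third parties are notified) is Sep 7, 2009; completed Sep 6, 2009, before the deadline.
Step 7: 7 days after Sep 6, 2009 (when the final determination letter is issued) is Sep 13, 2009; done Sep 7, 2009 — timely.

None — every step was satisfied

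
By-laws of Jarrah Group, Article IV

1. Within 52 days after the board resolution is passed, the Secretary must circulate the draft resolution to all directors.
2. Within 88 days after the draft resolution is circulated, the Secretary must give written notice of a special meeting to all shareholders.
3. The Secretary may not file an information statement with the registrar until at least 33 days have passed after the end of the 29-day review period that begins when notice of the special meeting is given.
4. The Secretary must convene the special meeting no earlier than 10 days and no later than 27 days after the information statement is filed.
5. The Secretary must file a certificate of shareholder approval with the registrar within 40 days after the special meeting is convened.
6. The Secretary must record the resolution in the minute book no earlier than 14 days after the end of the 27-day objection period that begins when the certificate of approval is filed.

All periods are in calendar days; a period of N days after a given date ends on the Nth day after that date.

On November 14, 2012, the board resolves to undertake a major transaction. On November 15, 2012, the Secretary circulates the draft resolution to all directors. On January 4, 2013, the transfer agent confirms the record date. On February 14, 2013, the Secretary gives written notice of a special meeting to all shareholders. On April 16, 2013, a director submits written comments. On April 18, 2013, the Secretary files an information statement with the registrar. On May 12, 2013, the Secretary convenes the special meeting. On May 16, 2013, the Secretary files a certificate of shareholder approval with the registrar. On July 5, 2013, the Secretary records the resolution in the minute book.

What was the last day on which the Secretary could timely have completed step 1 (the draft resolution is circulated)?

Step 1 runs from November 14, 2012, when the board resolution is passed. 52 days after November 14, 2012 is January 5, 2013.

January 5, 2013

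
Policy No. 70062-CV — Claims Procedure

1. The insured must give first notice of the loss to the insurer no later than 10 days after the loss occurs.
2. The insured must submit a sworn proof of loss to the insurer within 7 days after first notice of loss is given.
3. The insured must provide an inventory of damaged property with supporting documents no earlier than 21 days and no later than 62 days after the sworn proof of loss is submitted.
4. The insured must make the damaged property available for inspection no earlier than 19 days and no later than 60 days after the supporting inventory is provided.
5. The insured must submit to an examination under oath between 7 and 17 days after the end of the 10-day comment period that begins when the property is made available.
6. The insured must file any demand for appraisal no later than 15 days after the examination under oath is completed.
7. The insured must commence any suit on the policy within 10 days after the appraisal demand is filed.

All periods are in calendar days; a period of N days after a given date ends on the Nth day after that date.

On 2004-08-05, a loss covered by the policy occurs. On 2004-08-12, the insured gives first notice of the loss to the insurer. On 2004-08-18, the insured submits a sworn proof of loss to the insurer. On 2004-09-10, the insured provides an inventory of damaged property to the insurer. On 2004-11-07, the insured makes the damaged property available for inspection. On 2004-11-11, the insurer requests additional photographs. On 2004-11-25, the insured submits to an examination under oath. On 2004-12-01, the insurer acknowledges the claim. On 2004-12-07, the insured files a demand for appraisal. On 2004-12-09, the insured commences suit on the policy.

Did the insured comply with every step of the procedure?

Step 1: 10 days after 2004-08-05 (when the loss occurs) is 2004-08-15; done 2004-08-12 — timely.
Step 2: 7 days after 2004-08-12 (when first notice of loss is given) is 2004-08-19; done 2004-08-18 — timely.
Step 3: the window is 21–62 days after 2004-08-18 (when the sworn proof of loss is submitted), so 2004-09-08 through 2004-10-19; 2004-09-10 falls inside that range.
Step 4: the window is 19–60 days after 2004-09-10 (when the supporting inventory is provided), so 2004-09-29 through 2004-11-09; done 2004-11-07 — within the window.
Step 5: the window is 7–17 days after 2004-11-17 (end of the 10-day comment period, which began when the property is made available on 2004-11-07), so 2004-11-24 through 2004-12-04; done 2004-11-25 — within the window.
Step 6: 15 days after 2004-11-25 (when the examination under oath is completed) is 2004-12-10; done 2004-12-07 — timely.
Step 7: 10 days after 2004-12-07 (when the appraisal demand is filed) is 2004-12-17; 2004-12-09 is within that limit.

Yes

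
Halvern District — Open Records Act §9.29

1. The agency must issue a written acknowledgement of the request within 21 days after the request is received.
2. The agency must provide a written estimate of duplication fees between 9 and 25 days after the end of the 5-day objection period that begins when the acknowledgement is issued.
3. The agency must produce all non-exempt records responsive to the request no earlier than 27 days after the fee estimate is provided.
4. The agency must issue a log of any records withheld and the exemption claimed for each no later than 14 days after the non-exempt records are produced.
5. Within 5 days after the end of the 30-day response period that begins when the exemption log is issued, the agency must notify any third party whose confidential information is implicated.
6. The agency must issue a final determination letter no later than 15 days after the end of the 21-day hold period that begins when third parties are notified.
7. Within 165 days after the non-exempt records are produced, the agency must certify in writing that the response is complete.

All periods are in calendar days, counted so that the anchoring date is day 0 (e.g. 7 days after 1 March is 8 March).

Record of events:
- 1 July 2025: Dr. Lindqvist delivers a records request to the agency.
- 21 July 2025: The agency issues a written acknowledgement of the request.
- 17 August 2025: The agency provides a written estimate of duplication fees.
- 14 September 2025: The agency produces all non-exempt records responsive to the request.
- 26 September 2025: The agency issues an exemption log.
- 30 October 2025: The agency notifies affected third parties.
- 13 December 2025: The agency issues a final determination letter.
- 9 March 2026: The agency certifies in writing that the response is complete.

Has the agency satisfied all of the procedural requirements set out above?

No

(1) due by 1 July 2025 + 21 days = 22 July 2025; completed 21 July 2025, before the deadline.
(2) the permitted window runs from 26 July 2025 + 9 = 4 August 2025 to 26 July 2025 + 25 = 20 August 2025; done 17 August 2025 — within the window.
(3) permitted from 17 August 2025 + 27 days = 13 September 2025 onward; 14 September 2025 is on or after that date.
(4) due by 14 September 2025 + 14 days = 28 September 2025; completed 26 September 2025, before the deadline.
(5) due by 26 October 2025 + 5 days = 31 October 2025; completed 30 October 2025, before the deadline.
(6) due by 20 November 2025 + 15 days = 5 December 2025; done 13 December 2025 — 8 days late.
The analysis stops there.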